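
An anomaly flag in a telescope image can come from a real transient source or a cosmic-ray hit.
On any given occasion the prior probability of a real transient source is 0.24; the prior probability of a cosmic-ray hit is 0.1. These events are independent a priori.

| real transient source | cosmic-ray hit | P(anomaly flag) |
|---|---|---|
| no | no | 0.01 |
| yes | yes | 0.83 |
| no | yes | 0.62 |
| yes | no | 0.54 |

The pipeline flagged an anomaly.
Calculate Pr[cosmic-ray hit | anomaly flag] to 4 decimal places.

By total probability over the 4 (real transient source, cosmic-ray hit) configurations:
  P(anomaly flag) = 0.01·0.76·0.9 + 0.62·0.76·0.1 + 0.54·0.24·0.9 + 0.83·0.24·0.1
        = 0.006840 + 0.047120 + 0.116640 + 0.019920 = 0.190520
The terms with cosmic-ray hit present sum to 0.067040, so
  P(cosmic-ray hit | anomaly flag) = 0.067040 / 0.190520 ≈ 0.3519

Pr[cosmic-ray hit | anomaly flag] ≈ 0.3519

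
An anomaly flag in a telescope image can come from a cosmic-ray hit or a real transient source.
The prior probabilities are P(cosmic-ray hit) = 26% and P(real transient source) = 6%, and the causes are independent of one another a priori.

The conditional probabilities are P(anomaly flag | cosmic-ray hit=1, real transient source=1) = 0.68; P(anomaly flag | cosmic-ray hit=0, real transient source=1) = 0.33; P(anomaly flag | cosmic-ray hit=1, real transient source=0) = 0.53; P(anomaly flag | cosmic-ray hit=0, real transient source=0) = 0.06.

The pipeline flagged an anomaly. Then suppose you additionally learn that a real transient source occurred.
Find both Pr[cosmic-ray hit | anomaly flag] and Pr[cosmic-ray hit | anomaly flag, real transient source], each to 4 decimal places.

P(anomaly flag) = 0.06·0.74·0.94 + 0.33·0.74·0.06 + 0.53·0.26·0.94 + 0.68·0.26·0.06 = 0.041736 + 0.014652 + 0.129532 + 0.010608 = 0.196528
The cosmic-ray hit-present share is 0.129532 + 0.010608 = 0.140140.
Hence the posterior is 0.140140/0.196528 ≈ 0.7131.

Now also conditioning on real transient source=true:
P(anomaly flag | real transient source) = 0.33*0.74 + 0.68*0.26 = 0.244200 + 0.176800 = 0.421000
The cosmic-ray hit-present share is 0.68*0.26 = 0.176800.
P(cosmic-ray hit | anomaly flag, real transient source) = 0.176800 / 0.421000 ≈ 0.4200
The drop from 0.7131 to 0.4200 is the explaining-away (discounting) effect.

Pr[cosmic-ray hit | anomaly flag] ≈ 0.7131; Pr[cosmic-ray hit | anomaly flag, real transient source] ≈ 0.4200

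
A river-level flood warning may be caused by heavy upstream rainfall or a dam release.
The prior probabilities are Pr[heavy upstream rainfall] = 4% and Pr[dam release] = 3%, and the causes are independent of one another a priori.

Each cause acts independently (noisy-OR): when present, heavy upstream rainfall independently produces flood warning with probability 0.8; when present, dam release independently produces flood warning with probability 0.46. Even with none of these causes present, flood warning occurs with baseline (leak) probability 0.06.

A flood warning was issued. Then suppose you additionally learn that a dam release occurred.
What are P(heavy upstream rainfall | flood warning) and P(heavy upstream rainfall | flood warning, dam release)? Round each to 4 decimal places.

P(heavy upstream rainfall | flood warning) ≈ 0.3175; P(heavy upstream rainfall | flood warning, dam release) ≈ 0.0707

Under noisy-OR, P(flood warning | causes) = 1 − (1−0.06)·∏(1−qᵢ) over the active causes.
Numerator (weight on configurations with heavy upstream rainfall): 0.031506 + 0.001078 = 0.032584
Normalizer over all consistent configurations: 0.06*0.96*0.97 + 0.4924*0.96*0.03 + 0.812*0.04*0.97 + 0.89848*0.04*0.03 = 0.102637
P(heavy upstream rainfall | flood warning) = 0.032584/0.102637 ≈ 0.3175

Now condition on the additional information:
Numerator (weight on configurations with heavy upstream rainfall): 0.89848×0.04 = 0.035939
Normalizer over all consistent configurations: 0.4924×0.96 + 0.89848×0.04 = 0.508643
P(heavy upstream rainfall | flood warning, dam release) = 0.035939/0.508643 ≈ 0.0707
The drop from 0.3175 to 0.0707 is the explaining-away (discounting) effect.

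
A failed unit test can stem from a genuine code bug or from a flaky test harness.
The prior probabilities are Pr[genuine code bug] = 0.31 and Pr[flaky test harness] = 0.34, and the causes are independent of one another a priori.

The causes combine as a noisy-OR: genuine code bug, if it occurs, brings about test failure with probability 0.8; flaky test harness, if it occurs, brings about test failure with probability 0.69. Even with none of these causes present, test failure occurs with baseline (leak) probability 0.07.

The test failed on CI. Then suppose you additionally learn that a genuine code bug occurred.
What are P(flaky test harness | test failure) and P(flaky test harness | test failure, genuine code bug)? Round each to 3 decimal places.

Under noisy-OR, P(test failure | causes) = 1 − (1−0.07)·∏(1−qᵢ) over the active causes.
Numerator (weight on configurations with flaky test harness): 0.166965 + 0.099323 = 0.266288
Denominator P(test failure): 0.07·0.69·0.66 + 0.7117·0.69·0.34 + 0.814·0.31·0.66 + 0.94234·0.31·0.34 = 0.464710
P(flaky test harness | test failure) = 0.266288/0.464710 ≈ 0.573

With the extra evidence:
Weight on flaky test harness=true, given the evidence: 0.94234*0.34 = 0.320396
Normalizer over all consistent configurations: 0.814*0.66 + 0.94234*0.34 = 0.857636
P(flaky test harness | test failure, genuine code bug) = 0.320396/0.857636 ≈ 0.374
Conditioning on genuine code bug lowers the posterior on flaky test harness: the classic explaining-away effect in a common-effect structure.

P(flaky test harness | test failure) ≈ 0.573; P(flaky test harness | test failure, genuine code bug) ≈ 0.374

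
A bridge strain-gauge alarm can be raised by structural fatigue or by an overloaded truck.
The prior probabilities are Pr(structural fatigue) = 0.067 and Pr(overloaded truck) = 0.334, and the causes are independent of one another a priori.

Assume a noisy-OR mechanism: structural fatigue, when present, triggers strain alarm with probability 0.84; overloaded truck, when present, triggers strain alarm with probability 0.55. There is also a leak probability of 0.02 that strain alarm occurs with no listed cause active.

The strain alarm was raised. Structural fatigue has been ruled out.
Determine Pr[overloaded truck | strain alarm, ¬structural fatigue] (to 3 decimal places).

Under noisy-OR, P(strain alarm | causes) = 1 − (1−0.02)·∏(1−qᵢ) over the active causes.
For the numerator, keep only overloaded truck=true terms: 0.559*0.334 = 0.186706
Normalizer over all consistent configurations: 0.02*0.666 + 0.559*0.334 = 0.200026
P(overloaded truck | strain alarm, ¬structural fatigue) = 0.186706/0.200026 ≈ 0.933

Pr[overloaded truck | strain alarm, ¬structural fatigue] ≈ 0.933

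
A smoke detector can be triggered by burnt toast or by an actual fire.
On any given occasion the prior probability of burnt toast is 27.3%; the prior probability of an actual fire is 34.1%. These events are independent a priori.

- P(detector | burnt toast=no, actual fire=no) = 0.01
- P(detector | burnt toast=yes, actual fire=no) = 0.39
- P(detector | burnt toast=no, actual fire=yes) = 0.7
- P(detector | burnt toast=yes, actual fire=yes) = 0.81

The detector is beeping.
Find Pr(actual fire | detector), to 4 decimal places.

Pr(actual fire | detector) ≈ 0.7686

For the numerator, keep only actual fire=true terms: 0.173535 + 0.075405 = 0.248940
Normalizer over all consistent configurations: 0.01×0.727×0.659 + 0.7×0.727×0.341 + 0.39×0.273×0.659 + 0.81×0.273×0.341 = 0.323895
P(actual fire | detector) = 0.248940/0.323895 ≈ 0.7686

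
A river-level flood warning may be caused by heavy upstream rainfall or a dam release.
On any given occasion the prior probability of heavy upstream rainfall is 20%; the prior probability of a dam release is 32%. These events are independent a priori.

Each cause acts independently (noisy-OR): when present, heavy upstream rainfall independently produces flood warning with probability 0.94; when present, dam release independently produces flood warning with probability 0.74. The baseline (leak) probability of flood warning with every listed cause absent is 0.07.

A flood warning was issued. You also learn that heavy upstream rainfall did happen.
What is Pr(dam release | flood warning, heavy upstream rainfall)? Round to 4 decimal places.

Under noisy-OR, P(flood warning | causes) = 1 − (1−0.07)·∏(1−qᵢ) over the active causes.
For the numerator, keep only dam release=true terms: 0.985492*0.32 = 0.315357
Denominator P(flood warning | heavy upstream rainfall): 0.9442*0.68 + 0.985492*0.32 = 0.957413
P(dam release | flood warning, heavy upstream rainfall) = 0.315357/0.957413 ≈ 0.3294

Pr(dam release | flood warning, heavy upstream rainfall) ≈ 0.3294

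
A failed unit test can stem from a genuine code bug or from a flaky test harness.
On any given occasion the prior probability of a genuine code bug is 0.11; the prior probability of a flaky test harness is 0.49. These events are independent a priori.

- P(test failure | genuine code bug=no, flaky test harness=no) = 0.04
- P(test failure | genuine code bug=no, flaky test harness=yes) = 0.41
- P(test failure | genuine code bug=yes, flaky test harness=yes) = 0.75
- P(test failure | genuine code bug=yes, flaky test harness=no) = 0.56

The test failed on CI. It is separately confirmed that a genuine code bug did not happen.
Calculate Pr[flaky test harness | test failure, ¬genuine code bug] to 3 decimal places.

Pr[flaky test harness | test failure, ¬genuine code bug] ≈ 0.908

Sum P(test failure|·) weighted by the priors over both values of flaky test harness:
  P(test failure | ¬genuine code bug) = 0.04·0.51 + 0.41·0.49
        = 0.020400 + 0.200900 = 0.221300
The terms with flaky test harness present sum to 0.200900, so
  P(flaky test harness | test failure, ¬genuine code bug) = 0.200900 / 0.221300 ≈ 0.908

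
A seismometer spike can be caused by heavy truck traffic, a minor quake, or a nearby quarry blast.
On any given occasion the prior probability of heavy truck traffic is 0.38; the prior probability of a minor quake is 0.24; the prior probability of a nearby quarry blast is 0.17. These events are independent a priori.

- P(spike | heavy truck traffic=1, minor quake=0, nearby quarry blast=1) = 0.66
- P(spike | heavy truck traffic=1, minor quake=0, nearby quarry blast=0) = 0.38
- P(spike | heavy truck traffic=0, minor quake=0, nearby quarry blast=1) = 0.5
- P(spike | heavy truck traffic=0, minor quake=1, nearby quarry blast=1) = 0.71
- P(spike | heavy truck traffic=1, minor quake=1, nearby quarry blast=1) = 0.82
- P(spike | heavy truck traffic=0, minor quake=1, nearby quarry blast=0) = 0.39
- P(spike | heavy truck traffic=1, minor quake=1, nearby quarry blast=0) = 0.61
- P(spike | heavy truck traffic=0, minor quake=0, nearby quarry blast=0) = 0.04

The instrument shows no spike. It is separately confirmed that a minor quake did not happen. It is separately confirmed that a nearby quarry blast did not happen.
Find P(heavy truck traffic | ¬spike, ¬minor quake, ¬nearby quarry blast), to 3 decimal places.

Enumerate both values of heavy truck traffic and weight by the priors:
  P(¬spike | ¬minor quake, ¬nearby quarry blast) = 0.96·0.62 + 0.62·0.38
        = 0.595200 + 0.235600 = 0.830800
Configurations with heavy truck traffic contribute 0.235600, so
  P(heavy truck traffic | ¬spike, ¬minor quake, ¬nearby quarry blast) = 0.235600 / 0.830800 ≈ 0.284

P(heavy truck traffic | ¬spike, ¬minor quake, ¬nearby quarry blast) ≈ 0.284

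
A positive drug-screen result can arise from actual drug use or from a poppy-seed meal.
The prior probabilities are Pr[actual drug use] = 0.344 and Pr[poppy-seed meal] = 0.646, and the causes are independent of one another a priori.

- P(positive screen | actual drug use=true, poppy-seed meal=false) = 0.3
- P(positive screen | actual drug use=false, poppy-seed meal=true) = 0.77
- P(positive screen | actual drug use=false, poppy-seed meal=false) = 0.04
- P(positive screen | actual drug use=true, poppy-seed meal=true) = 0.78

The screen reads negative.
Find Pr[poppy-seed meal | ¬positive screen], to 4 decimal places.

Pr[poppy-seed meal | ¬positive screen] ≈ 0.3220

By total probability over the 4 (actual drug use, poppy-seed meal) configurations:
  P(¬positive screen) = 0.96·0.656·0.354 + 0.23·0.656·0.646 + 0.7·0.344·0.354 + 0.22·0.344·0.646
        = 0.222935 + 0.097468 + 0.085243 + 0.048889 = 0.454535
Configurations with poppy-seed meal contribute 0.146357, so
  P(poppy-seed meal | ¬positive screen) = 0.146357 / 0.454535 ≈ 0.3220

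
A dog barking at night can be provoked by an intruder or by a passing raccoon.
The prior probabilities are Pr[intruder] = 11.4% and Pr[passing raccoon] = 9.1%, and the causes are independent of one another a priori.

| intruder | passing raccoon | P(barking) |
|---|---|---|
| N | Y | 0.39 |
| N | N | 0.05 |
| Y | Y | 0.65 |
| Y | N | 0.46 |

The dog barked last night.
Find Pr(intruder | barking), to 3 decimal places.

Pr(intruder | barking) ≈ 0.431

By total probability over the 4 (intruder, passing raccoon) configurations:
  P(barking) = 0.05·0.886·0.909 + 0.39·0.886·0.091 + 0.46·0.114·0.909 + 0.65·0.114·0.091
        = 0.040269 + 0.031444 + 0.047668 + 0.006743 = 0.126124
Keeping only the intruder-present terms gives 0.054411, so
  P(intruder | barking) = 0.054411 / 0.126124 ≈ 0.431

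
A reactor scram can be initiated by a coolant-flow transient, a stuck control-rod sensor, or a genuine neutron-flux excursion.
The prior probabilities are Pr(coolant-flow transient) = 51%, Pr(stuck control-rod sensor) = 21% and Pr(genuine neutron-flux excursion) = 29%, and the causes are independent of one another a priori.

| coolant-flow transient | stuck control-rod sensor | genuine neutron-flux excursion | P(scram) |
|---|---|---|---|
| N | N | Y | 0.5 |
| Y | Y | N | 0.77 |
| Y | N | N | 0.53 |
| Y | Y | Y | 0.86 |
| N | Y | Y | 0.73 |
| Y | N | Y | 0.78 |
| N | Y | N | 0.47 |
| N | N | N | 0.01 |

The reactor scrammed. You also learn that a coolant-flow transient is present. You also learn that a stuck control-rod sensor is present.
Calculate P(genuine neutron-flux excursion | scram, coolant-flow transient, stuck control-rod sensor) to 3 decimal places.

P(scram | coolant-flow transient, stuck control-rod sensor) = 0.77·0.71 + 0.86·0.29 = 0.546700 + 0.249400 = 0.796100
The genuine neutron-flux excursion-present share is 0.86·0.29 = 0.249400.
Hence the posterior is 0.249400/0.796100 ≈ 0.313.

P(genuine neutron-flux excursion | scram, coolant-flow transient, stuck control-rod sensor) ≈ 0.313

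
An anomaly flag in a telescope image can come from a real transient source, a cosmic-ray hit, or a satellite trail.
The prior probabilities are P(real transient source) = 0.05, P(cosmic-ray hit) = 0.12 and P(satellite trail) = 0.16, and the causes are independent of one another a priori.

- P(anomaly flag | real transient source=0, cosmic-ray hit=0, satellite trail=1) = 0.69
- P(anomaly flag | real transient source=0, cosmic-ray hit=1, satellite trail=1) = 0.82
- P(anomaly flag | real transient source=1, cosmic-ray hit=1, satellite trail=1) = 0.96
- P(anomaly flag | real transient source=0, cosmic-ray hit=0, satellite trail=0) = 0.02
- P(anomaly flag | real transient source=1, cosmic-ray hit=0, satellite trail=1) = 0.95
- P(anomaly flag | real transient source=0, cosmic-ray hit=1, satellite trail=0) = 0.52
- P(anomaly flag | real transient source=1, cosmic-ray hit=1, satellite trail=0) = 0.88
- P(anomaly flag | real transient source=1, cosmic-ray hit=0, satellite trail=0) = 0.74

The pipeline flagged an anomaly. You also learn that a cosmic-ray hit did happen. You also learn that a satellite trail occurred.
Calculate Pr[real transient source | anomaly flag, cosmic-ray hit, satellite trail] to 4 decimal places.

Numerator (weight on configurations with real transient source): 0.96×0.05 = 0.048000
Normalizer over all consistent configurations: 0.82×0.95 + 0.96×0.05 = 0.827000
P(real transient source | anomaly flag, cosmic-ray hit, satellite trail) = 0.048000/0.827000 ≈ 0.0580

Pr[real transient source | anomaly flag, cosmic-ray hit, satellite trail] ≈ 0.0580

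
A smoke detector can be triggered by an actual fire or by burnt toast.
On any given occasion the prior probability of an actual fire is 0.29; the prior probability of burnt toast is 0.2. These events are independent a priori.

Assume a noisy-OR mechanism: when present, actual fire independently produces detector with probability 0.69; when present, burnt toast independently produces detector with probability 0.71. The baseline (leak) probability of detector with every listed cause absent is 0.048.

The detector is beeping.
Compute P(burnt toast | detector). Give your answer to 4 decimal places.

Under noisy-OR, P(detector | causes) = 1 − (1−0.048)·∏(1−qᵢ) over the active causes.
For the numerator, keep only burnt toast=true terms: 0.102797 + 0.053036 = 0.155833
Normalizer over all consistent configurations: 0.048·0.71·0.8 + 0.72392·0.71·0.2 + 0.70488·0.29·0.8 + 0.914415·0.29·0.2 = 0.346629
Posterior = 0.155833 / 0.346629 ≈ 0.4496

P(burnt toast | detector) ≈ 0.4496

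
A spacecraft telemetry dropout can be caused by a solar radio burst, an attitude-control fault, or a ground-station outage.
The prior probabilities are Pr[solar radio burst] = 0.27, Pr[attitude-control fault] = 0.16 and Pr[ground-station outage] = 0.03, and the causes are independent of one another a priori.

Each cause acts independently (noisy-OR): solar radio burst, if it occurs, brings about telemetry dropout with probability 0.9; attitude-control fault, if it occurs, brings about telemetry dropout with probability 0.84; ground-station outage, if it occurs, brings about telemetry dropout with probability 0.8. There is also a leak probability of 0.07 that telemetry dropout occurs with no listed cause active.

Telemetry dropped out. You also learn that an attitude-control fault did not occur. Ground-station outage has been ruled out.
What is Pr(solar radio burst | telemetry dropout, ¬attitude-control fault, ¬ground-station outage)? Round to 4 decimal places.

Pr(solar radio burst | telemetry dropout, ¬attitude-control fault, ¬ground-station outage) ≈ 0.8274

Under noisy-OR, P(telemetry dropout | causes) = 1 − (1−0.07)·∏(1−qᵢ) over the active causes.
P(telemetry dropout | ¬attitude-control fault, ¬ground-station outage) = 0.07*0.73 + 0.907*0.27 = 0.051100 + 0.244890 = 0.295990
Restricting to configurations with solar radio burst present: 0.907*0.27 = 0.244890.
P(solar radio burst | telemetry dropout, ¬attitude-control fault, ¬ground-station outage) = 0.244890 / 0.295990 ≈ 0.8274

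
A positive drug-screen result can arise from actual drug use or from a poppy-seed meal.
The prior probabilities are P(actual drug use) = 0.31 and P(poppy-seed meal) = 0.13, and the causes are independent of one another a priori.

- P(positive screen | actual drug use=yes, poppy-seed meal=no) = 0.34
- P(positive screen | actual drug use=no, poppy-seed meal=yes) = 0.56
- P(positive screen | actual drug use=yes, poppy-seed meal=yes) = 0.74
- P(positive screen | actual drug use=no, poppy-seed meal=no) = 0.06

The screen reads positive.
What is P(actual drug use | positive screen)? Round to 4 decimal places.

For the numerator, keep only actual drug use=true terms: 0.091698 + 0.029822 = 0.121520
Denominator P(positive screen): 0.06·0.69·0.87 + 0.56·0.69·0.13 + 0.34·0.31·0.87 + 0.74·0.31·0.13 = 0.207770
Posterior = 0.121520 / 0.207770 ≈ 0.5849

P(actual drug use | positive screen) ≈ 0.5849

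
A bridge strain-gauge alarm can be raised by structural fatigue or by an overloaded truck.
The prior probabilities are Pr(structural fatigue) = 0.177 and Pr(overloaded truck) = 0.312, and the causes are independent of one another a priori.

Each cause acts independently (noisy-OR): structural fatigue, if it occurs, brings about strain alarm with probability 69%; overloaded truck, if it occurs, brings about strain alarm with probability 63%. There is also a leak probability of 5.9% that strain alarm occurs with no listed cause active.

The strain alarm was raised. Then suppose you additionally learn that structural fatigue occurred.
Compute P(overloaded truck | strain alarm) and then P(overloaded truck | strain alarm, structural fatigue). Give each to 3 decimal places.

Under noisy-OR, P(strain alarm | causes) = 1 − (1−0.059)·∏(1−qᵢ) over the active causes.
By total probability over the 4 (structural fatigue, overloaded truck) configurations:
  P(strain alarm) = 0.059×0.823×0.688 + 0.65183×0.823×0.312 + 0.70829×0.177×0.688 + 0.892067×0.177×0.312
        = 0.033407 + 0.167374 + 0.086253 + 0.049264 = 0.336298
Configurations with overloaded truck contribute 0.216638, so
  P(overloaded truck | strain alarm) = 0.216638 / 0.336298 ≈ 0.644

Now condition on the additional information:
P(strain alarm | structural fatigue) = 0.70829·0.688 + 0.892067·0.312 = 0.487304 + 0.278325 = 0.765629
Restricting to configurations with overloaded truck present: 0.892067·0.312 = 0.278325.
P(overloaded truck | strain alarm, structural fatigue) = 0.278325 / 0.765629 ≈ 0.364
— structural fatigue explains away the evidence for overloaded truck.

P(overloaded truck | strain alarm) ≈ 0.644; P(overloaded truck | strain alarm, structural fatigue) ≈ 0.364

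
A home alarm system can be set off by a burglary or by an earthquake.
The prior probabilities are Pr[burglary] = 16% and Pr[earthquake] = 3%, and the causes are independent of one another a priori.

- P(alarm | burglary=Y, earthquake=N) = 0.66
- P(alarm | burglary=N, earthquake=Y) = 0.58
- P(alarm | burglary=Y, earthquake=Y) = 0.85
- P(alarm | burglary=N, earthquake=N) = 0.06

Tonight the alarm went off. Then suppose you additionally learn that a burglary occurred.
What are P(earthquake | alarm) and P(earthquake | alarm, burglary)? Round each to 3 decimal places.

P(earthquake | alarm) ≈ 0.110; P(earthquake | alarm, burglary) ≈ 0.038

P(alarm) = 0.06·0.84·0.97 + 0.58·0.84·0.03 + 0.66·0.16·0.97 + 0.85·0.16·0.03 = 0.048888 + 0.014616 + 0.102432 + 0.004080 = 0.170016
The earthquake-present share is 0.014616 + 0.004080 = 0.018696.
So P(earthquake | alarm) = 0.018696/0.170016 ≈ 0.110.

With the extra evidence:
P(alarm | burglary) = 0.66·0.97 + 0.85·0.03 = 0.640200 + 0.025500 = 0.665700
Restricting to configurations with earthquake present: 0.85·0.03 = 0.025500.
Hence the posterior is 0.025500/0.665700 ≈ 0.038.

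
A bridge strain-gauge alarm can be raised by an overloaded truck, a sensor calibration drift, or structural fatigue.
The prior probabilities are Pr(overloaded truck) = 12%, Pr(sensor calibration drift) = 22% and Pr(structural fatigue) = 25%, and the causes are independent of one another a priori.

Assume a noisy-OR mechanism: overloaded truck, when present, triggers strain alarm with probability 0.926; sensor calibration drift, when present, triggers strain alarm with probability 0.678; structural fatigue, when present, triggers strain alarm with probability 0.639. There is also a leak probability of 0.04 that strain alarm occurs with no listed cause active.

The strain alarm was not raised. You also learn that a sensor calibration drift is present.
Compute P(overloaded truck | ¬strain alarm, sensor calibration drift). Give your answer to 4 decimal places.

Under noisy-OR, P(strain alarm | causes) = 1 − (1−0.04)·∏(1−qᵢ) over the active causes.
Numerator (weight on configurations with overloaded truck): 0.002059 + 0.000248 = 0.002307
The normalizing constant is 0.30912·0.88·0.75 + 0.111592·0.88·0.25 + 0.022875·0.12·0.75 + 0.008258·0.12·0.25 = 0.230876
P(overloaded truck | ¬strain alarm, sensor calibration drift) = 0.002307/0.230876 ≈ 0.0100

P(overloaded truck | ¬strain alarm, sensor calibration drift) ≈ 0.0100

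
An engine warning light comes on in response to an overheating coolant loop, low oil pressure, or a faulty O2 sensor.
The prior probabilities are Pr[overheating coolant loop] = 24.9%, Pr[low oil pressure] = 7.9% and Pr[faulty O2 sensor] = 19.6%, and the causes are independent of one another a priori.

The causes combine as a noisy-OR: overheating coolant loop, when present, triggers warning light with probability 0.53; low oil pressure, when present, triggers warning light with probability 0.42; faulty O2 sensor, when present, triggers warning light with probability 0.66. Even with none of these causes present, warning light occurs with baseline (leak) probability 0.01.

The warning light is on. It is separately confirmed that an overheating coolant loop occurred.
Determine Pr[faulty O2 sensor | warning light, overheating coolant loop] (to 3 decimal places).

Pr[faulty O2 sensor | warning light, overheating coolant loop] ≈ 0.273

Under noisy-OR, P(warning light | causes) = 1 − (1−0.01)·∏(1−qᵢ) over the active causes.
Sum P(warning light|·) weighted by the priors over the 4 (low oil pressure, faulty O2 sensor) configurations:
  P(warning light | overheating coolant loop) = 0.5347*0.921*0.804 + 0.841798*0.921*0.196 + 0.730126*0.079*0.804 + 0.908243*0.079*0.196
        = 0.395937 + 0.151958 + 0.046375 + 0.014063 = 0.608333
The terms with faulty O2 sensor present sum to 0.166021, so
  P(faulty O2 sensor | warning light, overheating coolant loop) = 0.166021 / 0.608333 ≈ 0.273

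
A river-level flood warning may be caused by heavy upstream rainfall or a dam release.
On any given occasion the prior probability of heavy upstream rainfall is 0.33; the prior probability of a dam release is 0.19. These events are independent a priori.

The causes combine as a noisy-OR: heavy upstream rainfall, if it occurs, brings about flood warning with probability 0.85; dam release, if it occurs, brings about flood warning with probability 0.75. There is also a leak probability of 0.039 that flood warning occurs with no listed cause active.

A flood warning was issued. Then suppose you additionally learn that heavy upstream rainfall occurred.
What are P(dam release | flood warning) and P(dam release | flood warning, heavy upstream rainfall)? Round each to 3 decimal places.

P(dam release | flood warning) ≈ 0.386; P(dam release | flood warning, heavy upstream rainfall) ≈ 0.209

Under noisy-OR, P(flood warning | causes) = 1 − (1−0.039)·∏(1−qᵢ) over the active causes.
Enumerate the 4 (heavy upstream rainfall, dam release) configurations and weight by the priors:
  P(flood warning) = 0.039*0.67*0.81 + 0.75975*0.67*0.19 + 0.85585*0.33*0.81 + 0.963962*0.33*0.19
        = 0.021165 + 0.096716 + 0.228769 + 0.060440 = 0.407090
The terms with dam release present sum to 0.157156, so
  P(dam release | flood warning) = 0.157156 / 0.407090 ≈ 0.386

With the extra evidence:
By total probability over both values of dam release:
  P(flood warning | heavy upstream rainfall) = 0.85585*0.81 + 0.963962*0.19
        = 0.693239 + 0.183153 = 0.876392
The terms with dam release present sum to 0.183153, so
  P(dam release | flood warning, heavy upstream rainfall) = 0.183153 / 0.876392 ≈ 0.209
Conditioning on heavy upstream rainfall lowers the posterior on dam release: the classic explaining-away effect in a common-effect structure.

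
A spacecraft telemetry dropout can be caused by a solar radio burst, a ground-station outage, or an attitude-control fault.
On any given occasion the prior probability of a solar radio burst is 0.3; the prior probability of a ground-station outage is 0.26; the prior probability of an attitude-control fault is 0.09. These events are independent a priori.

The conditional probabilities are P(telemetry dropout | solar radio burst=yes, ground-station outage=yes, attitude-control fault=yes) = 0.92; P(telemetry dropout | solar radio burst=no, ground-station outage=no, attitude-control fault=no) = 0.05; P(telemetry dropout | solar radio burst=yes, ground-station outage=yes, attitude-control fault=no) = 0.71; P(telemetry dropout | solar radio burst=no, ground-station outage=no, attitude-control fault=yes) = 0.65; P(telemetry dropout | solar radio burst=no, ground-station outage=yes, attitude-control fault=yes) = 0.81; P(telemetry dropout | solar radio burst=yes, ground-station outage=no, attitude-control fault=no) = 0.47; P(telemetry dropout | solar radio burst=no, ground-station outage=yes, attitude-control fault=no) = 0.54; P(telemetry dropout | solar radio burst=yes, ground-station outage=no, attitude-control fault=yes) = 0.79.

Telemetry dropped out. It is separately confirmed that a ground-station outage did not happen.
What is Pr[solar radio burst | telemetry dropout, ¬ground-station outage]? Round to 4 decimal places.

Pr[solar radio burst | telemetry dropout, ¬ground-station outage] ≈ 0.6727

Numerator (weight on configurations with solar radio burst): 0.128310 + 0.021330 = 0.149640
Normalizer over all consistent configurations: 0.05*0.7*0.91 + 0.65*0.7*0.09 + 0.47*0.3*0.91 + 0.79*0.3*0.09 = 0.222440
P(solar radio burst | telemetry dropout, ¬ground-station outage) = 0.149640/0.222440 ≈ 0.6727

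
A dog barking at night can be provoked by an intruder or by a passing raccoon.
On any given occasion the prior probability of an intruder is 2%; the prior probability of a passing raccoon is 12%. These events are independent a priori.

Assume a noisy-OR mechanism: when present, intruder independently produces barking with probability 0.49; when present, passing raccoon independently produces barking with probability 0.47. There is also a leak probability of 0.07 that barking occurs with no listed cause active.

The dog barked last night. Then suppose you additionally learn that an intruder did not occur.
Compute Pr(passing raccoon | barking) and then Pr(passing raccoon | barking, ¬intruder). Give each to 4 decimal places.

Under noisy-OR, P(barking | causes) = 1 − (1−0.07)·∏(1−qᵢ) over the active causes.
P(barking) = 0.07×0.98×0.88 + 0.5071×0.98×0.12 + 0.5257×0.02×0.88 + 0.748621×0.02×0.12 = 0.060368 + 0.059635 + 0.009252 + 0.001797 = 0.131052
The passing raccoon-present share is 0.059635 + 0.001797 = 0.061432.
P(passing raccoon | barking) = 0.061432 / 0.131052 ≈ 0.4688

Now condition on the additional information:
P(barking | ¬intruder) = 0.07*0.88 + 0.5071*0.12 = 0.061600 + 0.060852 = 0.122452
The passing raccoon-present share is 0.5071*0.12 = 0.060852.
So P(passing raccoon | barking, ¬intruder) = 0.060852/0.122452 ≈ 0.4969.

Pr(passing raccoon | barking) ≈ 0.4688; Pr(passing raccoon | barking, ¬intruder) ≈ 0.4969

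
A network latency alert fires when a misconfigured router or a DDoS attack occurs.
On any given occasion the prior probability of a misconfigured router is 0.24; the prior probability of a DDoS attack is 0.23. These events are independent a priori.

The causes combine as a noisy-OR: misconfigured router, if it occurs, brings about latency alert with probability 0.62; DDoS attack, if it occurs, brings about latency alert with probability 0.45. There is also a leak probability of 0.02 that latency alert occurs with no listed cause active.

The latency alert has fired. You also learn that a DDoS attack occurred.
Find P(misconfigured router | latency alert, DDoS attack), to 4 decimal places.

P(misconfigured router | latency alert, DDoS attack) ≈ 0.3526

Under noisy-OR, P(latency alert | causes) = 1 − (1−0.02)·∏(1−qᵢ) over the active causes.
Enumerate both values of misconfigured router and weight by the priors:
  P(latency alert | DDoS attack) = 0.461·0.76 + 0.79518·0.24
        = 0.350360 + 0.190843 = 0.541203
Configurations with misconfigured router contribute 0.190843, so
  P(misconfigured router | latency alert, DDoS attack) = 0.190843 / 0.541203 ≈ 0.3526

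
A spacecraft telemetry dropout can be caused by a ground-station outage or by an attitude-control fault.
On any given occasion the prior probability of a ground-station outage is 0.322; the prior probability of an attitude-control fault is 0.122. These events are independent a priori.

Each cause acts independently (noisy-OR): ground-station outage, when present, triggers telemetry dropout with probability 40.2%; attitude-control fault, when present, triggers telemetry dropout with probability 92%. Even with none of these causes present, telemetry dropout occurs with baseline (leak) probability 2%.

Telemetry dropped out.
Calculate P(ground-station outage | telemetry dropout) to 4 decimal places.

P(ground-station outage | telemetry dropout) ≈ 0.6367

Under noisy-OR, P(telemetry dropout | causes) = 1 − (1−0.02)·∏(1−qᵢ) over the active causes.
Enumerate the 4 (ground-station outage, attitude-control fault) configurations and weight by the priors:
  P(telemetry dropout) = 0.02*0.678*0.878 + 0.9216*0.678*0.122 + 0.41396*0.322*0.878 + 0.953117*0.322*0.122
        = 0.011906 + 0.076231 + 0.117033 + 0.037442 = 0.242612
Configurations with ground-station outage contribute 0.154475, so
  P(ground-station outage | telemetry dropout) = 0.154475 / 0.242612 ≈ 0.6367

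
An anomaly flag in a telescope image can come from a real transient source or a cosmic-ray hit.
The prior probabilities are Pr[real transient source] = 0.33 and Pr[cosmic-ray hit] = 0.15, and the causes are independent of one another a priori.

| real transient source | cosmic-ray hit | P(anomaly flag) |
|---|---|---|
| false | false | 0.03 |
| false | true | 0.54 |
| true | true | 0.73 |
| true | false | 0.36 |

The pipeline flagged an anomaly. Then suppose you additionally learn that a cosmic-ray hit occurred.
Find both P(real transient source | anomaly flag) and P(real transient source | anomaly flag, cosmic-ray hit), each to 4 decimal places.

By total probability over the 4 (real transient source, cosmic-ray hit) configurations:
  P(anomaly flag) = 0.03·0.67·0.85 + 0.54·0.67·0.15 + 0.36·0.33·0.85 + 0.73·0.33·0.15
        = 0.017085 + 0.054270 + 0.100980 + 0.036135 = 0.208470
Configurations with real transient source contribute 0.137115, so
  P(real transient source | anomaly flag) = 0.137115 / 0.208470 ≈ 0.6577

Now also conditioning on cosmic-ray hit=true:
Numerator (weight on configurations with real transient source): 0.73·0.33 = 0.240900
The normalizing constant is 0.54·0.67 + 0.73·0.33 = 0.602700
Posterior = 0.240900 / 0.602700 ≈ 0.3997

P(real transient source | anomaly flag) ≈ 0.6577; P(real transient source | anomaly flag, cosmic-ray hit) ≈ 0.3997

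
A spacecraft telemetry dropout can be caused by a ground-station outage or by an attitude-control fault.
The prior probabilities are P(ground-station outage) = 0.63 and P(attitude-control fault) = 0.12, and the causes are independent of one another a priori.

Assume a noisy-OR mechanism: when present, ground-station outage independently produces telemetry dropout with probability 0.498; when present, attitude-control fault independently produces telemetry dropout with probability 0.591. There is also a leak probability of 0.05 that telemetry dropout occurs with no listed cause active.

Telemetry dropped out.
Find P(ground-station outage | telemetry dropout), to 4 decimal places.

Under noisy-OR, P(telemetry dropout | causes) = 1 − (1−0.05)·∏(1−qᵢ) over the active causes.
Sum P(telemetry dropout|·) weighted by the priors over the 4 (ground-station outage, attitude-control fault) configurations:
  P(telemetry dropout) = 0.05·0.37·0.88 + 0.61145·0.37·0.12 + 0.5231·0.63·0.88 + 0.804948·0.63·0.12
        = 0.016280 + 0.027148 + 0.290007 + 0.060854 = 0.394289
Configurations with ground-station outage contribute 0.350861, so
  P(ground-station outage | telemetry dropout) = 0.350861 / 0.394289 ≈ 0.8899

P(ground-station outage | telemetry dropout) ≈ 0.8899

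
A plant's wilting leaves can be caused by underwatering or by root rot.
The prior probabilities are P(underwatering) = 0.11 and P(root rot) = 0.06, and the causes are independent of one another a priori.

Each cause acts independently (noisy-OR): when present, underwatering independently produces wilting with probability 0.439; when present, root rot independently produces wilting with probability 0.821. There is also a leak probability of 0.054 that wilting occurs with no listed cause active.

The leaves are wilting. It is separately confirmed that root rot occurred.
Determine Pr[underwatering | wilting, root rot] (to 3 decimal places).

Pr[underwatering | wilting, root rot] ≈ 0.119

Under noisy-OR, P(wilting | causes) = 1 − (1−0.054)·∏(1−qᵢ) over the active causes.
Enumerate both values of underwatering and weight by the priors:
  P(wilting | root rot) = 0.830666*0.89 + 0.905004*0.11
        = 0.739293 + 0.099550 = 0.838843
Configurations with underwatering contribute 0.099550, so
  P(underwatering | wilting, root rot) = 0.099550 / 0.838843 ≈ 0.119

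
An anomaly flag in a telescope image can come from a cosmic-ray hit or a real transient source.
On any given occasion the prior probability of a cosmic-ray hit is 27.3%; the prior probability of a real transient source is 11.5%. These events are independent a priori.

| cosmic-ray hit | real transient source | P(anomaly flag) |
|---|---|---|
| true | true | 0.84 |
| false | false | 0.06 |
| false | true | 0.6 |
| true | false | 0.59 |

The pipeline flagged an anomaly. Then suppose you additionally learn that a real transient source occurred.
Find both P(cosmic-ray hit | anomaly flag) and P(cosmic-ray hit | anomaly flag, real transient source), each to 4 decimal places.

Sum P(anomaly flag|·) weighted by the priors over the 4 (cosmic-ray hit, real transient source) configurations:
  P(anomaly flag) = 0.06·0.727·0.885 + 0.6·0.727·0.115 + 0.59·0.273·0.885 + 0.84·0.273·0.115
        = 0.038604 + 0.050163 + 0.142547 + 0.026372 = 0.257686
The terms with cosmic-ray hit present sum to 0.168919, so
  P(cosmic-ray hit | anomaly flag) = 0.168919 / 0.257686 ≈ 0.6555

With the extra evidence:
Sum P(anomaly flag|·) weighted by the priors over both values of cosmic-ray hit:
  P(anomaly flag | real transient source) = 0.6·0.727 + 0.84·0.273
        = 0.436200 + 0.229320 = 0.665520
The terms with cosmic-ray hit present sum to 0.229320, so
  P(cosmic-ray hit | anomaly flag, real transient source) = 0.229320 / 0.665520 ≈ 0.3446

P(cosmic-ray hit | anomaly flag) ≈ 0.6555; P(cosmic-ray hit | anomaly flag, real transient source) ≈ 0.3446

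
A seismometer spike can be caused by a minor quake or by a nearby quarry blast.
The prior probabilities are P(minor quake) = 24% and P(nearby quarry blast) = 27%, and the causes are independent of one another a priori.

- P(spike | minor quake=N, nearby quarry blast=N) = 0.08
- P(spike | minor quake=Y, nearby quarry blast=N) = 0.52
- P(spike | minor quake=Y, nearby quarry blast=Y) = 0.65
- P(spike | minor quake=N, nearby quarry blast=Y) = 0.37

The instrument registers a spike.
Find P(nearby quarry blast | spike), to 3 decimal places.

Weight on nearby quarry blast=true, given the evidence: 0.075924 + 0.042120 = 0.118044
Denominator P(spike): 0.08*0.76*0.73 + 0.37*0.76*0.27 + 0.52*0.24*0.73 + 0.65*0.24*0.27 = 0.253532
P(nearby quarry blast | spike) = 0.118044/0.253532 ≈ 0.466

P(nearby quarry blast | spike) ≈ 0.466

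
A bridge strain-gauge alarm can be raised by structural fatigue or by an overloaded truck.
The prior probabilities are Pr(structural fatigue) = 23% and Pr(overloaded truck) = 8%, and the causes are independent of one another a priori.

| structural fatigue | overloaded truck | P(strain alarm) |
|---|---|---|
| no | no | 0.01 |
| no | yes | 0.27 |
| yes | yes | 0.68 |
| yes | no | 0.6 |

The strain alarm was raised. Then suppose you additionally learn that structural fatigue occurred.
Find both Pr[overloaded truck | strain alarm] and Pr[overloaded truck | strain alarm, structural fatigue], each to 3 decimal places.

Pr[overloaded truck | strain alarm] ≈ 0.179; Pr[overloaded truck | strain alarm, structural fatigue] ≈ 0.090

P(strain alarm) = 0.01×0.77×0.92 + 0.27×0.77×0.08 + 0.6×0.23×0.92 + 0.68×0.23×0.08 = 0.007084 + 0.016632 + 0.126960 + 0.012512 = 0.163188
Restricting to configurations with overloaded truck present: 0.016632 + 0.012512 = 0.029144.
So P(overloaded truck | strain alarm) = 0.029144/0.163188 ≈ 0.179.

Now also conditioning on structural fatigue=true:
P(strain alarm | structural fatigue) = 0.6×0.92 + 0.68×0.08 = 0.552000 + 0.054400 = 0.606400
Of this, 0.054400 comes from 0.68×0.08 (the overloaded truck=true cases).
P(overloaded truck | strain alarm, structural fatigue) = 0.054400 / 0.606400 ≈ 0.090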